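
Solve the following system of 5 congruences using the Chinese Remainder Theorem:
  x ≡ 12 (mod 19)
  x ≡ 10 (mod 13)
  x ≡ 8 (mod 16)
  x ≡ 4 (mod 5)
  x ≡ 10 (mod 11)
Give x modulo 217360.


Product of moduli M = 19 · 13 · 16 · 5 · 11 = 217360.
Merge one congruence at a time:
  Start: x ≡ 12 (mod 19).
  Combine with x ≡ 10 (mod 13); new modulus lcm = 247.
    Write x = 12 + 19·t and substitute into x ≡ 10 (mod 13): 19·t ≡ 10 − 12 = -2 (mod 13).
    Reduce coefficients mod 13: 6·t ≡ 11 (mod 13).
    The inverse of 6 mod 13 is 11 (since 6·11 = 66 = 5·13 + 1), so t ≡ 11·11 = 121 ≡ 4 (mod 13).
    Then x = 12 + 19·4 = 88, valid modulo lcm(19, 13) = 247: x ≡ 88 (mod 247).
  Combine with x ≡ 8 (mod 16); new modulus lcm = 3952.
    Write x = 88 + 247·t and substitute into x ≡ 8 (mod 16): 247·t ≡ 8 − 88 = -80 (mod 16).
    Reduce coefficients mod 16: 7·t ≡ 0 (mod 16).
    The inverse of 7 mod 16 is 7 (since 7·7 = 49 = 3·16 + 1), so t ≡ 7·0 = 0 ≡ 0 (mod 16).
    Then x = 88 + 247·0 = 88, valid modulo lcm(247, 16) = 3952: x ≡ 88 (mod 3952).
  Combine with x ≡ 4 (mod 5); new modulus lcm = 19760.
    Write x = 88 + 3952·t and substitute into x ≡ 4 (mod 5): 3952·t ≡ 4 − 88 = -84 (mod 5).
    Reduce coefficients mod 5: 2·t ≡ 1 (mod 5).
    The inverse of 2 mod 5 is 3 (since 2·3 = 6 = 1·5 + 1), so t ≡ 3·1 = 3 ≡ 3 (mod 5).
    Then x = 88 + 3952·3 = 11944, valid modulo lcm(3952, 5) = 19760: x ≡ 11944 (mod 19760).
  Combine with x ≡ 10 (mod 11); new modulus lcm = 217360.
    Write x = 11944 + 19760·t and substitute into x ≡ 10 (mod 11): 19760·t ≡ 10 − 11944 = -11934 (mod 11).
    Reduce coefficients mod 11: 4·t ≡ 1 (mod 11).
    The inverse of 4 mod 11 is 3 (since 4·3 = 12 = 1·11 + 1), so t ≡ 3·1 = 3 ≡ 3 (mod 11).
    Then x = 11944 + 19760·3 = 71224, valid modulo lcm(19760, 11) = 217360: x ≡ 71224 (mod 217360).
Verify against each original: 71224 mod 19 = 12, 71224 mod 13 = 10, 71224 mod 16 = 8, 71224 mod 5 = 4, 71224 mod 11 = 10.

x ≡ 71224 (mod 217360).


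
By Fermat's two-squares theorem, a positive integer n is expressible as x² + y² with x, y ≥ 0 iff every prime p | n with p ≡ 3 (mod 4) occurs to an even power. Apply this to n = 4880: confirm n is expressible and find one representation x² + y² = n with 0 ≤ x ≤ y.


Step 1: Factor n = 4880 = 2^4 · 5 · 61.
Step 2: Check the mod-4 condition on each prime factor: 2 = 2 (special); 5 ≡ 1 (mod 4), exponent 1; 61 ≡ 1 (mod 4), exponent 1.
All primes ≡ 3 (mod 4) appear to even exponent (or don't appear), so by the two-squares theorem n IS expressible as a sum of two squares.
Step 3: Build a representation. Group n = k² · m with k = 4 and m = 5 · 61 = 305 (a product of primes ≡ 1 (mod 4)); a representation of m scales to one of n via (k·x)² + (k·y)² = k²(x² + y²). Each prime p ≡ 1 (mod 4) is itself a sum of two squares; find a² by testing p − a² for a perfect square:
  5: 5 − 1² = 4 = 2² ⇒ 5 = 1² + 2².
  61: 61 − 1² = 60, 61 − 2² = 57, 61 − 3² = 52, 61 − 4² = 45, 61 − 5² = 36 = 6² ⇒ 61 = 5² + 6².
  Combine using the Brahmagupta–Fibonacci identity (a² + b²)(c² + d²) = (ac − bd)² + (ad + bc)² = (ac + bd)² + (ad − bc)²:
  5 · 61 = 305: from (1² + 2²)(5² + 6²), take (1·5 − 2·6, 1·6 + 2·5) = (5 − 12, 6 + 10) = (-7, 16); dropping signs (only squares matter) gives (7, 16); check 7² + 16² = 49 + 256 = 305 ✓.
  Scale by k = 4: (4·7, 4·16) = (28, 64).
Step 4: Order so x ≤ y and verify: 28² + 64² = 784 + 4096 = 4880 = n. ✓

n = 4880 = 28² + 64² (one valid representation with x ≤ y).


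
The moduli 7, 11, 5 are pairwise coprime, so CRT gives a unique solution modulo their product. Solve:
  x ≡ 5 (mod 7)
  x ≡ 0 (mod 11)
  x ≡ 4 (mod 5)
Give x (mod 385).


Moduli 7, 11, 5 are pairwise coprime; by CRT there is a unique solution modulo M = 7 · 11 · 5 = 385.
Solve pairwise, accumulating the modulus:
  Start with x ≡ 5 (mod 7).
  Combine with x ≡ 0 (mod 11): since gcd(7, 11) = 1, we get a unique residue mod 77.
    Write x = 5 + 7·t and substitute into x ≡ 0 (mod 11): 7·t ≡ 0 − 5 = -5 (mod 11).
    Reduce coefficients mod 11: 7·t ≡ 6 (mod 11).
    The inverse of 7 mod 11 is 8 (since 7·8 = 56 = 5·11 + 1), so t ≡ 8·6 = 48 ≡ 4 (mod 11).
    Then x = 5 + 7·4 = 33, valid modulo lcm(7, 11) = 77: x ≡ 33 (mod 77).
  Combine with x ≡ 4 (mod 5): since gcd(77, 5) = 1, we get a unique residue mod 385.
    Write x = 33 + 77·t and substitute into x ≡ 4 (mod 5): 77·t ≡ 4 − 33 = -29 (mod 5).
    Reduce coefficients mod 5: 2·t ≡ 1 (mod 5).
    The inverse of 2 mod 5 is 3 (since 2·3 = 6 = 1·5 + 1), so t ≡ 3·1 = 3 ≡ 3 (mod 5).
    Then x = 33 + 77·3 = 264, valid modulo lcm(77, 5) = 385: x ≡ 264 (mod 385).
Verify: 264 mod 7 = 5 ✓, 264 mod 11 = 0 ✓, 264 mod 5 = 4 ✓.

x ≡ 264 (mod 385).


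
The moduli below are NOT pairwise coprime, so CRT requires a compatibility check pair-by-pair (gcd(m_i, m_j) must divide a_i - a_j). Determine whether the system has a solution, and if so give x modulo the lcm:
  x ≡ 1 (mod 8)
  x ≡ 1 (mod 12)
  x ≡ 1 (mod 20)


Moduli 8, 12, 20 are not pairwise coprime, so CRT works modulo lcm(m_i) when all pairwise compatibility conditions hold.
Pairwise compatibility: gcd(m_i, m_j) must divide a_i - a_j for every pair.
Merge one congruence at a time:
  Start: x ≡ 1 (mod 8).
  Combine with x ≡ 1 (mod 12): gcd(8, 12) = 4; 1 - 1 = 0, which IS divisible by 4, so compatible.
    Write x = 1 + 8·t and substitute into x ≡ 1 (mod 12): 8·t ≡ 1 − 1 = 0 (mod 12).
    Divide the congruence (and modulus) by g = 4: 2·t ≡ 0 (mod 3).
    The inverse of 2 mod 3 is 2 (since 2·2 = 4 = 1·3 + 1), so t ≡ 2·0 = 0 ≡ 0 (mod 3).
    Then x = 1 + 8·0 = 1, valid modulo lcm(8, 12) = 24: x ≡ 1 (mod 24).
  Combine with x ≡ 1 (mod 20): gcd(24, 20) = 4; 1 - 1 = 0, which IS divisible by 4, so compatible.
    Write x = 1 + 24·t and substitute into x ≡ 1 (mod 20): 24·t ≡ 1 − 1 = 0 (mod 20).
    Divide the congruence (and modulus) by g = 4: 6·t ≡ 0 (mod 5).
    Reduce coefficients mod 5: 1·t ≡ 0 (mod 5).
    So t ≡ 0 (mod 5).
    Then x = 1 + 24·0 = 1, valid modulo lcm(24, 20) = 120: x ≡ 1 (mod 120).
Verify: 1 mod 8 = 1, 1 mod 12 = 1, 1 mod 20 = 1.

x ≡ 1 (mod 120).


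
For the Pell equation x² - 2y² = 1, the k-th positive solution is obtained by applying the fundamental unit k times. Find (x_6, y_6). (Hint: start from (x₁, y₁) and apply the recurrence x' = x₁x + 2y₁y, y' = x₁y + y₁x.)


Step 1: Find the fundamental solution (x₁, y₁) of x² - 2y² = 1.
  Expand √2 as a continued fraction. a₀ = ⌊√2⌋ = 1; iterate m_{k+1} = d_k·a_k − m_k, d_{k+1} = (2 − m_{k+1}²)/d_k, a_{k+1} = ⌊(a₀ + m_{k+1})/d_{k+1}⌋ (starting m₀ = 0, d₀ = 1), with convergents p_k = a_k·p_{k-1} + p_{k-2}, q_k = a_k·q_{k-1} + q_{k-2} (p₋₁ = 1, q₋₁ = 0):
  k = 0: a₀ = 1; p₀/q₀ = 1/1; p₀² − 2·q₀² = 1 − 2 = -1.
  k = 1: m = 1, d = 1, a = ⌊(1 + 1)/1⌋ = 2; p/q = (2·1 + 1)/(2·1 + 0) = 3/2; p² − 2·q² = 9 − 8 = 1.
  The first convergent with p² − 2·q² = 1 gives the fundamental solution (x₁, y₁) = (3, 2).
Step 2: Apply the recurrence (x_{n+1}, y_{n+1}) = (x₁x_n + 2y₁y_n, x₁y_n + y₁x_n) repeatedly.
  From (x_1, y_1) = (3, 2): x_2 = 3·3 + 2·2·2 = 17; y_2 = 3·2 + 2·3 = 12.
  From (x_2, y_2) = (17, 12): x_3 = 3·17 + 2·2·12 = 99; y_3 = 3·12 + 2·17 = 70.
  From (x_3, y_3) = (99, 70): x_4 = 3·99 + 2·2·70 = 577; y_4 = 3·70 + 2·99 = 408.
  From (x_4, y_4) = (577, 408): x_5 = 3·577 + 2·2·408 = 3363; y_5 = 3·408 + 2·577 = 2378.
  From (x_5, y_5) = (3363, 2378): x_6 = 3·3363 + 2·2·2378 = 19601; y_6 = 3·2378 + 2·3363 = 13860.
Step 3: Verify x_6² - 2·y_6² = 384199201 - 384199200 = 1 (should be 1). ✓

(x_1, y_1) = (3, 2); (x_6, y_6) = (19601, 13860).


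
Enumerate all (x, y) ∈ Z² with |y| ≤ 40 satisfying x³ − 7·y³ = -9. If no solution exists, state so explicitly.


The equation is x³ - 7y³ = -9. For fixed y, x³ = 7·y³ − 9, so a solution requires the RHS to be a perfect cube.
Strategy: iterate y from -40 to 40, compute RHS = 7·y³ − 9, and check whether it is a (positive or negative) perfect cube.
Check small values of y:
  y = 0: RHS = -9 is not a perfect cube.
  y = 1: RHS = -2 is not a perfect cube.
  y = -1: RHS = -16 is not a perfect cube.
  y = 2: RHS = 47 is not a perfect cube.
  y = -2: RHS = -65 is not a perfect cube.
  y = 3: RHS = 180 is not a perfect cube.
  y = -3: RHS = -198 is not a perfect cube.
Continuing the search up to |y| = 40 finds no solutions either.
No (x, y) in the scanned range satisfies the equation.

No integer solutions with |y| ≤ 40.


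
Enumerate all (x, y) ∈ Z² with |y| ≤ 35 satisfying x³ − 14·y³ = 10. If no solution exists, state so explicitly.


The equation is x³ - 14y³ = 10. For fixed y, x³ = 14·y³ + 10, so a solution requires the RHS to be a perfect cube.
Strategy: iterate y from -35 to 35, compute RHS = 14·y³ + 10, and check whether it is a (positive or negative) perfect cube.
Check small values of y:
  y = 0: RHS = 10 is not a perfect cube.
  y = 1: RHS = 24 is not a perfect cube.
  y = -1: RHS = -4 is not a perfect cube.
  y = 2: RHS = 122 is not a perfect cube.
  y = -2: RHS = -102 is not a perfect cube.
  y = 3: RHS = 388 is not a perfect cube.
  y = -3: RHS = -368 is not a perfect cube.
Continuing the search up to |y| = 35 finds no solutions either.
No (x, y) in the scanned range satisfies the equation.

No integer solutions with |y| ≤ 35.


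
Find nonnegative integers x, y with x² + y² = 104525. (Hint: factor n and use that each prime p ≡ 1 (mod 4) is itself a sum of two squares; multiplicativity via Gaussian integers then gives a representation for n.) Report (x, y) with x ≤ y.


Step 1: Factor n = 104525 = 5^2 · 37 · 113.
Step 2: Check the mod-4 condition on each prime factor: 5 ≡ 1 (mod 4), exponent 2; 37 ≡ 1 (mod 4), exponent 1; 113 ≡ 1 (mod 4), exponent 1.
All primes ≡ 3 (mod 4) appear to even exponent (or don't appear), so by the two-squares theorem n IS expressible as a sum of two squares.
Step 3: Build a representation. Group n = k² · m with k = 5 and m = 37 · 113 = 4181 (a product of primes ≡ 1 (mod 4)); a representation of m scales to one of n via (k·x)² + (k·y)² = k²(x² + y²). Each prime p ≡ 1 (mod 4) is itself a sum of two squares; find a² by testing p − a² for a perfect square:
  37: 37 − 1² = 36 = 6² ⇒ 37 = 1² + 6².
  113: 113 − 1² = 112, 113 − 2² = 109, 113 − 3² = 104, 113 − 4² = 97, 113 − 5² = 88, 113 − 6² = 77, 113 − 7² = 64 = 8² ⇒ 113 = 7² + 8².
  Combine using the Brahmagupta–Fibonacci identity (a² + b²)(c² + d²) = (ac − bd)² + (ad + bc)² = (ac + bd)² + (ad − bc)²:
  37 · 113 = 4181: from (1² + 6²)(7² + 8²), take (1·7 − 6·8, 1·8 + 6·7) = (7 − 48, 8 + 42) = (-41, 50); dropping signs (only squares matter) gives (41, 50); check 41² + 50² = 1681 + 2500 = 4181 ✓.
  Scale by k = 5: (5·41, 5·50) = (205, 250).
Step 4: Order so x ≤ y and verify: 205² + 250² = 42025 + 62500 = 104525 = n. ✓

n = 104525 = 205² + 250² (one valid representation with x ≤ y).


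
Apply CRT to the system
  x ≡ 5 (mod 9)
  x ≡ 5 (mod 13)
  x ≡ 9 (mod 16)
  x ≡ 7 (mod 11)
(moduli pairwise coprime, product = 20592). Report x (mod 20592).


Product of moduli M = 9 · 13 · 16 · 11 = 20592.
Merge one congruence at a time:
  Start: x ≡ 5 (mod 9).
  Combine with x ≡ 5 (mod 13); new modulus lcm = 117.
    Write x = 5 + 9·t and substitute into x ≡ 5 (mod 13): 9·t ≡ 5 − 5 = 0 (mod 13).
    The inverse of 9 mod 13 is 3 (since 9·3 = 27 = 2·13 + 1), so t ≡ 3·0 = 0 ≡ 0 (mod 13).
    Then x = 5 + 9·0 = 5, valid modulo lcm(9, 13) = 117: x ≡ 5 (mod 117).
  Combine with x ≡ 9 (mod 16); new modulus lcm = 1872.
    Write x = 5 + 117·t and substitute into x ≡ 9 (mod 16): 117·t ≡ 9 − 5 = 4 (mod 16).
    Reduce coefficients mod 16: 5·t ≡ 4 (mod 16).
    The inverse of 5 mod 16 is 13 (since 5·13 = 65 = 4·16 + 1), so t ≡ 13·4 = 52 ≡ 4 (mod 16).
    Then x = 5 + 117·4 = 473, valid modulo lcm(117, 16) = 1872: x ≡ 473 (mod 1872).
  Combine with x ≡ 7 (mod 11); new modulus lcm = 20592.
    Write x = 473 + 1872·t and substitute into x ≡ 7 (mod 11): 1872·t ≡ 7 − 473 = -466 (mod 11).
    Reduce coefficients mod 11: 2·t ≡ 7 (mod 11).
    The inverse of 2 mod 11 is 6 (since 2·6 = 12 = 1·11 + 1), so t ≡ 6·7 = 42 ≡ 9 (mod 11).
    Then x = 473 + 1872·9 = 17321, valid modulo lcm(1872, 11) = 20592: x ≡ 17321 (mod 20592).
Verify against each original: 17321 mod 9 = 5, 17321 mod 13 = 5, 17321 mod 16 = 9, 17321 mod 11 = 7.

x ≡ 17321 (mod 20592).


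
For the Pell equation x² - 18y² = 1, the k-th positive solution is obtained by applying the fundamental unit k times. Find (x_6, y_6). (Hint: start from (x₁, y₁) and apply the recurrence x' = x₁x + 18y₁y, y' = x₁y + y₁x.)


Step 1: Find the fundamental solution (x₁, y₁) of x² - 18y² = 1.
  Expand √18 as a continued fraction. a₀ = ⌊√18⌋ = 4; iterate m_{k+1} = d_k·a_k − m_k, d_{k+1} = (18 − m_{k+1}²)/d_k, a_{k+1} = ⌊(a₀ + m_{k+1})/d_{k+1}⌋ (starting m₀ = 0, d₀ = 1), with convergents p_k = a_k·p_{k-1} + p_{k-2}, q_k = a_k·q_{k-1} + q_{k-2} (p₋₁ = 1, q₋₁ = 0):
  k = 0: a₀ = 4; p₀/q₀ = 4/1; p₀² − 18·q₀² = 16 − 18 = -2.
  k = 1: m = 4, d = 2, a = ⌊(4 + 4)/2⌋ = 4; p/q = (4·4 + 1)/(4·1 + 0) = 17/4; p² − 18·q² = 289 − 288 = 1.
  The first convergent with p² − 18·q² = 1 gives the fundamental solution (x₁, y₁) = (17, 4).
Step 2: Apply the recurrence (x_{n+1}, y_{n+1}) = (x₁x_n + 18y₁y_n, x₁y_n + y₁x_n) repeatedly.
  From (x_1, y_1) = (17, 4): x_2 = 17·17 + 18·4·4 = 577; y_2 = 17·4 + 4·17 = 136.
  From (x_2, y_2) = (577, 136): x_3 = 17·577 + 18·4·136 = 19601; y_3 = 17·136 + 4·577 = 4620.
  From (x_3, y_3) = (19601, 4620): x_4 = 17·19601 + 18·4·4620 = 665857; y_4 = 17·4620 + 4·19601 = 156944.
  From (x_4, y_4) = (665857, 156944): x_5 = 17·665857 + 18·4·156944 = 22619537; y_5 = 17·156944 + 4·665857 = 5331476.
  From (x_5, y_5) = (22619537, 5331476): x_6 = 17·22619537 + 18·4·5331476 = 768398401; y_6 = 17·5331476 + 4·22619537 = 181113240.
Step 3: Verify x_6² - 18·y_6² = 590436102659356801 - 590436102659356800 = 1 (should be 1). ✓

(x_1, y_1) = (17, 4); (x_6, y_6) = (768398401, 181113240).


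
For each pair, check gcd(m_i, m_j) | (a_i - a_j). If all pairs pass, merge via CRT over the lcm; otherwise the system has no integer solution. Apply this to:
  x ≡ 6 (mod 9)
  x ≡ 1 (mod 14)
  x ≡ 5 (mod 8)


Moduli 9, 14, 8 are not pairwise coprime, so CRT works modulo lcm(m_i) when all pairwise compatibility conditions hold.
Pairwise compatibility: gcd(m_i, m_j) must divide a_i - a_j for every pair.
Merge one congruence at a time:
  Start: x ≡ 6 (mod 9).
  Combine with x ≡ 1 (mod 14): gcd(9, 14) = 1; 1 - 6 = -5, which IS divisible by 1, so compatible.
    Write x = 6 + 9·t and substitute into x ≡ 1 (mod 14): 9·t ≡ 1 − 6 = -5 (mod 14).
    Reduce coefficients mod 14: 9·t ≡ 9 (mod 14).
    The inverse of 9 mod 14 is 11 (since 9·11 = 99 = 7·14 + 1), so t ≡ 11·9 = 99 ≡ 1 (mod 14).
    Then x = 6 + 9·1 = 15, valid modulo lcm(9, 14) = 126: x ≡ 15 (mod 126).
  Combine with x ≡ 5 (mod 8): gcd(126, 8) = 2; 5 - 15 = -10, which IS divisible by 2, so compatible.
    Write x = 15 + 126·t and substitute into x ≡ 5 (mod 8): 126·t ≡ 5 − 15 = -10 (mod 8).
    Divide the congruence (and modulus) by g = 2: 63·t ≡ -5 (mod 4).
    Reduce coefficients mod 4: 3·t ≡ 3 (mod 4).
    The inverse of 3 mod 4 is 3 (since 3·3 = 9 = 2·4 + 1), so t ≡ 3·3 = 9 ≡ 1 (mod 4).
    Then x = 15 + 126·1 = 141, valid modulo lcm(126, 8) = 504: x ≡ 141 (mod 504).
Verify: 141 mod 9 = 6, 141 mod 14 = 1, 141 mod 8 = 5.

x ≡ 141 (mod 504).


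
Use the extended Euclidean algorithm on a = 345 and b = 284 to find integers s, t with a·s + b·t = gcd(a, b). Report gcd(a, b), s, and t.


Euclidean algorithm on (345, 284) — divide until remainder is 0:
  345 = 1 · 284 + 61
  284 = 4 · 61 + 40
  61 = 1 · 40 + 21
  40 = 1 · 21 + 19
  21 = 1 · 19 + 2
  19 = 9 · 2 + 1
  2 = 2 · 1 + 0
gcd(345, 284) = 1.
Track Bezout coefficients alongside the remainders: start with r₀ = 345 = a·1 + b·0 (s = 1, t = 0) and r₁ = 284 = a·0 + b·1 (s = 0, t = 1); each new remainder r_{k+1} = r_{k-1} − q_k·r_k inherits s_{k+1} = s_{k-1} − q_k·s_k, t_{k+1} = t_{k-1} − q_k·t_k, so r_k = a·s_k + b·t_k at every step:
  q = 1: r = 61, s = 1 − 1·0 = 1, t = 0 − 1·1 = -1  (check: 345·1 + 284·(-1) = 61)
  q = 4: r = 40, s = 0 − 4·1 = -4, t = 1 − 4·(-1) = 5  (check: 345·(-4) + 284·5 = 40)
  q = 1: r = 21, s = 1 − 1·(-4) = 5, t = -1 − 1·5 = -6  (check: 345·5 + 284·(-6) = 21)
  q = 1: r = 19, s = -4 − 1·5 = -9, t = 5 − 1·(-6) = 11  (check: 345·(-9) + 284·11 = 19)
  q = 1: r = 2, s = 5 − 1·(-9) = 14, t = -6 − 1·11 = -17  (check: 345·14 + 284·(-17) = 2)
  q = 9: r = 1, s = -9 − 9·14 = -135, t = 11 − 9·(-17) = 164  (check: 345·(-135) + 284·164 = 1)
The row with r = 1 (the gcd) gives the Bezout coefficients s = -135, t = 164.
Result: 345 · (-135) + 284 · (164) = 1.

gcd(345, 284) = 1; s = -135, t = 164 (check: 345·(-135) + 284·164 = 1).


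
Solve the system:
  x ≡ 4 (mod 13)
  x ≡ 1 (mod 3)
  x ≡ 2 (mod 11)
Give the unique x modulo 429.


Moduli 13, 3, 11 are pairwise coprime; by CRT there is a unique solution modulo M = 13 · 3 · 11 = 429.
Solve pairwise, accumulating the modulus:
  Start with x ≡ 4 (mod 13).
  Combine with x ≡ 1 (mod 3): since gcd(13, 3) = 1, we get a unique residue mod 39.
    Write x = 4 + 13·t and substitute into x ≡ 1 (mod 3): 13·t ≡ 1 − 4 = -3 (mod 3).
    Reduce coefficients mod 3: 1·t ≡ 0 (mod 3).
    So t ≡ 0 (mod 3).
    Then x = 4 + 13·0 = 4, valid modulo lcm(13, 3) = 39: x ≡ 4 (mod 39).
  Combine with x ≡ 2 (mod 11): since gcd(39, 11) = 1, we get a unique residue mod 429.
    Write x = 4 + 39·t and substitute into x ≡ 2 (mod 11): 39·t ≡ 2 − 4 = -2 (mod 11).
    Reduce coefficients mod 11: 6·t ≡ 9 (mod 11).
    The inverse of 6 mod 11 is 2 (since 6·2 = 12 = 1·11 + 1), so t ≡ 2·9 = 18 ≡ 7 (mod 11).
    Then x = 4 + 39·7 = 277, valid modulo lcm(39, 11) = 429: x ≡ 277 (mod 429).
Verify: 277 mod 13 = 4 ✓, 277 mod 3 = 1 ✓, 277 mod 11 = 2 ✓.

x ≡ 277 (mod 429).


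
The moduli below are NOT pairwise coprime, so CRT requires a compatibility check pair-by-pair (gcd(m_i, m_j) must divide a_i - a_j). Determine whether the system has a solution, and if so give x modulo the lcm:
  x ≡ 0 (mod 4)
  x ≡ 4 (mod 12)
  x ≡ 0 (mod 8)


Moduli 4, 12, 8 are not pairwise coprime, so CRT works modulo lcm(m_i) when all pairwise compatibility conditions hold.
Pairwise compatibility: gcd(m_i, m_j) must divide a_i - a_j for every pair.
Merge one congruence at a time:
  Start: x ≡ 0 (mod 4).
  Combine with x ≡ 4 (mod 12): gcd(4, 12) = 4; 4 - 0 = 4, which IS divisible by 4, so compatible.
    Write x = 0 + 4·t and substitute into x ≡ 4 (mod 12): 4·t ≡ 4 − 0 = 4 (mod 12).
    Divide the congruence (and modulus) by g = 4: 1·t ≡ 1 (mod 3).
    So t ≡ 1 (mod 3).
    Then x = 0 + 4·1 = 4, valid modulo lcm(4, 12) = 12: x ≡ 4 (mod 12).
  Combine with x ≡ 0 (mod 8): gcd(12, 8) = 4; 0 - 4 = -4, which IS divisible by 4, so compatible.
    Write x = 4 + 12·t and substitute into x ≡ 0 (mod 8): 12·t ≡ 0 − 4 = -4 (mod 8).
    Divide the congruence (and modulus) by g = 4: 3·t ≡ -1 (mod 2).
    Reduce coefficients mod 2: 1·t ≡ 1 (mod 2).
    So t ≡ 1 (mod 2).
    Then x = 4 + 12·1 = 16, valid modulo lcm(12, 8) = 24: x ≡ 16 (mod 24).
Verify: 16 mod 4 = 0, 16 mod 12 = 4, 16 mod 8 = 0.

x ≡ 16 (mod 24).


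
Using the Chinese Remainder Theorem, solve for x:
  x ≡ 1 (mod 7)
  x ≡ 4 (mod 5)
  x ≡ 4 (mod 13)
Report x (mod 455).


Moduli 7, 5, 13 are pairwise coprime; by CRT there is a unique solution modulo M = 7 · 5 · 13 = 455.
Solve pairwise, accumulating the modulus:
  Start with x ≡ 1 (mod 7).
  Combine with x ≡ 4 (mod 5): since gcd(7, 5) = 1, we get a unique residue mod 35.
    Write x = 1 + 7·t and substitute into x ≡ 4 (mod 5): 7·t ≡ 4 − 1 = 3 (mod 5).
    Reduce coefficients mod 5: 2·t ≡ 3 (mod 5).
    The inverse of 2 mod 5 is 3 (since 2·3 = 6 = 1·5 + 1), so t ≡ 3·3 = 9 ≡ 4 (mod 5).
    Then x = 1 + 7·4 = 29, valid modulo lcm(7, 5) = 35: x ≡ 29 (mod 35).
  Combine with x ≡ 4 (mod 13): since gcd(35, 13) = 1, we get a unique residue mod 455.
    Write x = 29 + 35·t and substitute into x ≡ 4 (mod 13): 35·t ≡ 4 − 29 = -25 (mod 13).
    Reduce coefficients mod 13: 9·t ≡ 1 (mod 13).
    The inverse of 9 mod 13 is 3 (since 9·3 = 27 = 2·13 + 1), so t ≡ 3·1 = 3 ≡ 3 (mod 13).
    Then x = 29 + 35·3 = 134, valid modulo lcm(35, 13) = 455: x ≡ 134 (mod 455).
Verify: 134 mod 7 = 1 ✓, 134 mod 5 = 4 ✓, 134 mod 13 = 4 ✓.

x ≡ 134 (mod 455).


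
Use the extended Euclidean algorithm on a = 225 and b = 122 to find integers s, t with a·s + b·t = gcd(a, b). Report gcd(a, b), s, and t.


Euclidean algorithm on (225, 122) — divide until remainder is 0:
  225 = 1 · 122 + 103
  122 = 1 · 103 + 19
  103 = 5 · 19 + 8
  19 = 2 · 8 + 3
  8 = 2 · 3 + 2
  3 = 1 · 2 + 1
  2 = 2 · 1 + 0
gcd(225, 122) = 1.
Track Bezout coefficients alongside the remainders: start with r₀ = 225 = a·1 + b·0 (s = 1, t = 0) and r₁ = 122 = a·0 + b·1 (s = 0, t = 1); each new remainder r_{k+1} = r_{k-1} − q_k·r_k inherits s_{k+1} = s_{k-1} − q_k·s_k, t_{k+1} = t_{k-1} − q_k·t_k, so r_k = a·s_k + b·t_k at every step:
  q = 1: r = 103, s = 1 − 1·0 = 1, t = 0 − 1·1 = -1  (check: 225·1 + 122·(-1) = 103)
  q = 1: r = 19, s = 0 − 1·1 = -1, t = 1 − 1·(-1) = 2  (check: 225·(-1) + 122·2 = 19)
  q = 5: r = 8, s = 1 − 5·(-1) = 6, t = -1 − 5·2 = -11  (check: 225·6 + 122·(-11) = 8)
  q = 2: r = 3, s = -1 − 2·6 = -13, t = 2 − 2·(-11) = 24  (check: 225·(-13) + 122·24 = 3)
  q = 2: r = 2, s = 6 − 2·(-13) = 32, t = -11 − 2·24 = -59  (check: 225·32 + 122·(-59) = 2)
  q = 1: r = 1, s = -13 − 1·32 = -45, t = 24 − 1·(-59) = 83  (check: 225·(-45) + 122·83 = 1)
The row with r = 1 (the gcd) gives the Bezout coefficients s = -45, t = 83.
Result: 225 · (-45) + 122 · (83) = 1.

gcd(225, 122) = 1; s = -45, t = 83 (check: 225·(-45) + 122·83 = 1).


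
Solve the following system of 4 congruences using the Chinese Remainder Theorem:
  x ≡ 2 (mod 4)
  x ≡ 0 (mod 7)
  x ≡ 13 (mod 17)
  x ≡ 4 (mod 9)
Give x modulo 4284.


Product of moduli M = 4 · 7 · 17 · 9 = 4284.
Merge one congruence at a time:
  Start: x ≡ 2 (mod 4).
  Combine with x ≡ 0 (mod 7); new modulus lcm = 28.
    Write x = 2 + 4·t and substitute into x ≡ 0 (mod 7): 4·t ≡ 0 − 2 = -2 (mod 7).
    Reduce coefficients mod 7: 4·t ≡ 5 (mod 7).
    The inverse of 4 mod 7 is 2 (since 4·2 = 8 = 1·7 + 1), so t ≡ 2·5 = 10 ≡ 3 (mod 7).
    Then x = 2 + 4·3 = 14, valid modulo lcm(4, 7) = 28: x ≡ 14 (mod 28).
  Combine with x ≡ 13 (mod 17); new modulus lcm = 476.
    Write x = 14 + 28·t and substitute into x ≡ 13 (mod 17): 28·t ≡ 13 − 14 = -1 (mod 17).
    Reduce coefficients mod 17: 11·t ≡ 16 (mod 17).
    The inverse of 11 mod 17 is 14 (since 11·14 = 154 = 9·17 + 1), so t ≡ 14·16 = 224 ≡ 3 (mod 17).
    Then x = 14 + 28·3 = 98, valid modulo lcm(28, 17) = 476: x ≡ 98 (mod 476).
  Combine with x ≡ 4 (mod 9); new modulus lcm = 4284.
    Write x = 98 + 476·t and substitute into x ≡ 4 (mod 9): 476·t ≡ 4 − 98 = -94 (mod 9).
    Reduce coefficients mod 9: 8·t ≡ 5 (mod 9).
    The inverse of 8 mod 9 is 8 (since 8·8 = 64 = 7·9 + 1), so t ≡ 8·5 = 40 ≡ 4 (mod 9).
    Then x = 98 + 476·4 = 2002, valid modulo lcm(476, 9) = 4284: x ≡ 2002 (mod 4284).
Verify against each original: 2002 mod 4 = 2, 2002 mod 7 = 0, 2002 mod 17 = 13, 2002 mod 9 = 4.

x ≡ 2002 (mod 4284).


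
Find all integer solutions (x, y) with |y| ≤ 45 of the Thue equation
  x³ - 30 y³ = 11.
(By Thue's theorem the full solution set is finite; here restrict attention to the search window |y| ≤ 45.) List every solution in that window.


The equation is x³ - 30y³ = 11. For fixed y, x³ = 30·y³ + 11, so a solution requires the RHS to be a perfect cube.
Strategy: iterate y from -45 to 45, compute RHS = 30·y³ + 11, and check whether it is a (positive or negative) perfect cube.
Check small values of y:
  y = 0: RHS = 11 is not a perfect cube.
  y = 1: RHS = 41 is not a perfect cube.
  y = -1: RHS = -19 is not a perfect cube.
  y = 2: RHS = 251 is not a perfect cube.
  y = -2: RHS = -229 is not a perfect cube.
  y = 3: RHS = 821 is not a perfect cube.
  y = -3: RHS = -799 is not a perfect cube.
Continuing the search up to |y| = 45 finds no solutions either.
No (x, y) in the scanned range satisfies the equation.

No integer solutions with |y| ≤ 45.


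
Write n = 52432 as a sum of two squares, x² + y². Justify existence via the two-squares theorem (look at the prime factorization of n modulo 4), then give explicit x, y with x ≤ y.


Step 1: Factor n = 52432 = 2^4 · 29 · 113.
Step 2: Check the mod-4 condition on each prime factor: 2 = 2 (special); 29 ≡ 1 (mod 4), exponent 1; 113 ≡ 1 (mod 4), exponent 1.
All primes ≡ 3 (mod 4) appear to even exponent (or don't appear), so by the two-squares theorem n IS expressible as a sum of two squares.
Step 3: Build a representation. Group n = k² · m with k = 4 and m = 29 · 113 = 3277 (a product of primes ≡ 1 (mod 4)); a representation of m scales to one of n via (k·x)² + (k·y)² = k²(x² + y²). Each prime p ≡ 1 (mod 4) is itself a sum of two squares; find a² by testing p − a² for a perfect square:
  29: 29 − 1² = 28, 29 − 2² = 25 = 5² ⇒ 29 = 2² + 5².
  113: 113 − 1² = 112, 113 − 2² = 109, 113 − 3² = 104, 113 − 4² = 97, 113 − 5² = 88, 113 − 6² = 77, 113 − 7² = 64 = 8² ⇒ 113 = 7² + 8².
  Combine using the Brahmagupta–Fibonacci identity (a² + b²)(c² + d²) = (ac − bd)² + (ad + bc)² = (ac + bd)² + (ad − bc)²:
  29 · 113 = 3277: from (2² + 5²)(7² + 8²), take (2·7 − 5·8, 2·8 + 5·7) = (14 − 40, 16 + 35) = (-26, 51); dropping signs (only squares matter) gives (26, 51); check 26² + 51² = 676 + 2601 = 3277 ✓.
  Scale by k = 4: (4·26, 4·51) = (104, 204).
Step 4: Order so x ≤ y and verify: 104² + 204² = 10816 + 41616 = 52432 = n. ✓

n = 52432 = 104² + 204² (one valid representation with x ≤ y).


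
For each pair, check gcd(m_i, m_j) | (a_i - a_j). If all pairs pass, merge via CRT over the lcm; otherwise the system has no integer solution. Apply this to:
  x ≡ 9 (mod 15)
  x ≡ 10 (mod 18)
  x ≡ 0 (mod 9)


Moduli 15, 18, 9 are not pairwise coprime, so CRT works modulo lcm(m_i) when all pairwise compatibility conditions hold.
Pairwise compatibility: gcd(m_i, m_j) must divide a_i - a_j for every pair.
Merge one congruence at a time:
  Start: x ≡ 9 (mod 15).
  Combine with x ≡ 10 (mod 18): gcd(15, 18) = 3, and 10 - 9 = 1 is NOT divisible by 3.
    ⇒ system is inconsistent (no integer solution).

No solution (the system is inconsistent).


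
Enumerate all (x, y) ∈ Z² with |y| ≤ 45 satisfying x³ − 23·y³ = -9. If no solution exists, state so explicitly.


The equation is x³ - 23y³ = -9. For fixed y, x³ = 23·y³ − 9, so a solution requires the RHS to be a perfect cube.
Strategy: iterate y from -45 to 45, compute RHS = 23·y³ − 9, and check whether it is a (positive or negative) perfect cube.
Check small values of y:
  y = 0: RHS = -9 is not a perfect cube.
  y = 1: RHS = 14 is not a perfect cube.
  y = -1: RHS = -32 is not a perfect cube.
  y = 2: RHS = 175 is not a perfect cube.
  y = -2: RHS = -193 is not a perfect cube.
  y = 3: RHS = 612 is not a perfect cube.
  y = -3: RHS = -630 is not a perfect cube.
Continuing the search up to |y| = 45 finds no solutions either.
No (x, y) in the scanned range satisfies the equation.

No integer solutions with |y| ≤ 45.


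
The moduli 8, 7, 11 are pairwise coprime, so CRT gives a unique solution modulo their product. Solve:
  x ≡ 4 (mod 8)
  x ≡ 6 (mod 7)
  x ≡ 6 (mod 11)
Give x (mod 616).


Moduli 8, 7, 11 are pairwise coprime; by CRT there is a unique solution modulo M = 8 · 7 · 11 = 616.
Solve pairwise, accumulating the modulus:
  Start with x ≡ 4 (mod 8).
  Combine with x ≡ 6 (mod 7): since gcd(8, 7) = 1, we get a unique residue mod 56.
    Write x = 4 + 8·t and substitute into x ≡ 6 (mod 7): 8·t ≡ 6 − 4 = 2 (mod 7).
    Reduce coefficients mod 7: 1·t ≡ 2 (mod 7).
    So t ≡ 2 (mod 7).
    Then x = 4 + 8·2 = 20, valid modulo lcm(8, 7) = 56: x ≡ 20 (mod 56).
  Combine with x ≡ 6 (mod 11): since gcd(56, 11) = 1, we get a unique residue mod 616.
    Write x = 20 + 56·t and substitute into x ≡ 6 (mod 11): 56·t ≡ 6 − 20 = -14 (mod 11).
    Reduce coefficients mod 11: 1·t ≡ 8 (mod 11).
    So t ≡ 8 (mod 11).
    Then x = 20 + 56·8 = 468, valid modulo lcm(56, 11) = 616: x ≡ 468 (mod 616).
Verify: 468 mod 8 = 4 ✓, 468 mod 7 = 6 ✓, 468 mod 11 = 6 ✓.

x ≡ 468 (mod 616).


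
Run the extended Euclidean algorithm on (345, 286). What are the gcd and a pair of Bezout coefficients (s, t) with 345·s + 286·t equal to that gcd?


Euclidean algorithm on (345, 286) — divide until remainder is 0:
  345 = 1 · 286 + 59
  286 = 4 · 59 + 50
  59 = 1 · 50 + 9
  50 = 5 · 9 + 5
  9 = 1 · 5 + 4
  5 = 1 · 4 + 1
  4 = 4 · 1 + 0
gcd(345, 286) = 1.
Track Bezout coefficients alongside the remainders: start with r₀ = 345 = a·1 + b·0 (s = 1, t = 0) and r₁ = 286 = a·0 + b·1 (s = 0, t = 1); each new remainder r_{k+1} = r_{k-1} − q_k·r_k inherits s_{k+1} = s_{k-1} − q_k·s_k, t_{k+1} = t_{k-1} − q_k·t_k, so r_k = a·s_k + b·t_k at every step:
  q = 1: r = 59, s = 1 − 1·0 = 1, t = 0 − 1·1 = -1  (check: 345·1 + 286·(-1) = 59)
  q = 4: r = 50, s = 0 − 4·1 = -4, t = 1 − 4·(-1) = 5  (check: 345·(-4) + 286·5 = 50)
  q = 1: r = 9, s = 1 − 1·(-4) = 5, t = -1 − 1·5 = -6  (check: 345·5 + 286·(-6) = 9)
  q = 5: r = 5, s = -4 − 5·5 = -29, t = 5 − 5·(-6) = 35  (check: 345·(-29) + 286·35 = 5)
  q = 1: r = 4, s = 5 − 1·(-29) = 34, t = -6 − 1·35 = -41  (check: 345·34 + 286·(-41) = 4)
  q = 1: r = 1, s = -29 − 1·34 = -63, t = 35 − 1·(-41) = 76  (check: 345·(-63) + 286·76 = 1)
The row with r = 1 (the gcd) gives the Bezout coefficients s = -63, t = 76.
Result: 345 · (-63) + 286 · (76) = 1.

gcd(345, 286) = 1; s = -63, t = 76 (check: 345·(-63) + 286·76 = 1).


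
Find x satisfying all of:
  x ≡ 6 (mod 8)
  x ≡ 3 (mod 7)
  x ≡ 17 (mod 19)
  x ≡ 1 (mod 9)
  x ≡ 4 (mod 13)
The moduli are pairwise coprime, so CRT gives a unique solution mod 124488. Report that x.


Product of moduli M = 8 · 7 · 19 · 9 · 13 = 124488.
Merge one congruence at a time:
  Start: x ≡ 6 (mod 8).
  Combine with x ≡ 3 (mod 7); new modulus lcm = 56.
    Write x = 6 + 8·t and substitute into x ≡ 3 (mod 7): 8·t ≡ 3 − 6 = -3 (mod 7).
    Reduce coefficients mod 7: 1·t ≡ 4 (mod 7).
    So t ≡ 4 (mod 7).
    Then x = 6 + 8·4 = 38, valid modulo lcm(8, 7) = 56: x ≡ 38 (mod 56).
  Combine with x ≡ 17 (mod 19); new modulus lcm = 1064.
    Write x = 38 + 56·t and substitute into x ≡ 17 (mod 19): 56·t ≡ 17 − 38 = -21 (mod 19).
    Reduce coefficients mod 19: 18·t ≡ 17 (mod 19).
    The inverse of 18 mod 19 is 18 (since 18·18 = 324 = 17·19 + 1), so t ≡ 18·17 = 306 ≡ 2 (mod 19).
    Then x = 38 + 56·2 = 150, valid modulo lcm(56, 19) = 1064: x ≡ 150 (mod 1064).
  Combine with x ≡ 1 (mod 9); new modulus lcm = 9576.
    Write x = 150 + 1064·t and substitute into x ≡ 1 (mod 9): 1064·t ≡ 1 − 150 = -149 (mod 9).
    Reduce coefficients mod 9: 2·t ≡ 4 (mod 9).
    The inverse of 2 mod 9 is 5 (since 2·5 = 10 = 1·9 + 1), so t ≡ 5·4 = 20 ≡ 2 (mod 9).
    Then x = 150 + 1064·2 = 2278, valid modulo lcm(1064, 9) = 9576: x ≡ 2278 (mod 9576).
  Combine with x ≡ 4 (mod 13); new modulus lcm = 124488.
    Write x = 2278 + 9576·t and substitute into x ≡ 4 (mod 13): 9576·t ≡ 4 − 2278 = -2274 (mod 13).
    Reduce coefficients mod 13: 8·t ≡ 1 (mod 13).
    The inverse of 8 mod 13 is 5 (since 8·5 = 40 = 3·13 + 1), so t ≡ 5·1 = 5 ≡ 5 (mod 13).
    Then x = 2278 + 9576·5 = 50158, valid modulo lcm(9576, 13) = 124488: x ≡ 50158 (mod 124488).
Verify against each original: 50158 mod 8 = 6, 50158 mod 7 = 3, 50158 mod 19 = 17, 50158 mod 9 = 1, 50158 mod 13 = 4.

x ≡ 50158 (mod 124488).


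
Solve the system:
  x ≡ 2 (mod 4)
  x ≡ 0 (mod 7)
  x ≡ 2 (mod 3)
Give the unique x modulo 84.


Moduli 4, 7, 3 are pairwise coprime; by CRT there is a unique solution modulo M = 4 · 7 · 3 = 84.
Solve pairwise, accumulating the modulus:
  Start with x ≡ 2 (mod 4).
  Combine with x ≡ 0 (mod 7): since gcd(4, 7) = 1, we get a unique residue mod 28.
    Write x = 2 + 4·t and substitute into x ≡ 0 (mod 7): 4·t ≡ 0 − 2 = -2 (mod 7).
    Reduce coefficients mod 7: 4·t ≡ 5 (mod 7).
    The inverse of 4 mod 7 is 2 (since 4·2 = 8 = 1·7 + 1), so t ≡ 2·5 = 10 ≡ 3 (mod 7).
    Then x = 2 + 4·3 = 14, valid modulo lcm(4, 7) = 28: x ≡ 14 (mod 28).
  Combine with x ≡ 2 (mod 3): since gcd(28, 3) = 1, we get a unique residue mod 84.
    Write x = 14 + 28·t and substitute into x ≡ 2 (mod 3): 28·t ≡ 2 − 14 = -12 (mod 3).
    Reduce coefficients mod 3: 1·t ≡ 0 (mod 3).
    So t ≡ 0 (mod 3).
    Then x = 14 + 28·0 = 14, valid modulo lcm(28, 3) = 84: x ≡ 14 (mod 84).
Verify: 14 mod 4 = 2 ✓, 14 mod 7 = 0 ✓, 14 mod 3 = 2 ✓.

x ≡ 14 (mod 84).


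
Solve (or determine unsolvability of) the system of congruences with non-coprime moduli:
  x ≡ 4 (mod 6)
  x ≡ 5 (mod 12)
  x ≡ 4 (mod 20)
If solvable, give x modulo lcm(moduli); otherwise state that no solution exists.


Moduli 6, 12, 20 are not pairwise coprime, so CRT works modulo lcm(m_i) when all pairwise compatibility conditions hold.
Pairwise compatibility: gcd(m_i, m_j) must divide a_i - a_j for every pair.
Merge one congruence at a time:
  Start: x ≡ 4 (mod 6).
  Combine with x ≡ 5 (mod 12): gcd(6, 12) = 6, and 5 - 4 = 1 is NOT divisible by 6.
    ⇒ system is inconsistent (no integer solution).

No solution (the system is inconsistent).


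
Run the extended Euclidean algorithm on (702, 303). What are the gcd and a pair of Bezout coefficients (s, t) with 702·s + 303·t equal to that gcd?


Euclidean algorithm on (702, 303) — divide until remainder is 0:
  702 = 2 · 303 + 96
  303 = 3 · 96 + 15
  96 = 6 · 15 + 6
  15 = 2 · 6 + 3
  6 = 2 · 3 + 0
gcd(702, 303) = 3.
Track Bezout coefficients alongside the remainders: start with r₀ = 702 = a·1 + b·0 (s = 1, t = 0) and r₁ = 303 = a·0 + b·1 (s = 0, t = 1); each new remainder r_{k+1} = r_{k-1} − q_k·r_k inherits s_{k+1} = s_{k-1} − q_k·s_k, t_{k+1} = t_{k-1} − q_k·t_k, so r_k = a·s_k + b·t_k at every step:
  q = 2: r = 96, s = 1 − 2·0 = 1, t = 0 − 2·1 = -2  (check: 702·1 + 303·(-2) = 96)
  q = 3: r = 15, s = 0 − 3·1 = -3, t = 1 − 3·(-2) = 7  (check: 702·(-3) + 303·7 = 15)
  q = 6: r = 6, s = 1 − 6·(-3) = 19, t = -2 − 6·7 = -44  (check: 702·19 + 303·(-44) = 6)
  q = 2: r = 3, s = -3 − 2·19 = -41, t = 7 − 2·(-44) = 95  (check: 702·(-41) + 303·95 = 3)
The row with r = 3 (the gcd) gives the Bezout coefficients s = -41, t = 95.
Result: 702 · (-41) + 303 · (95) = 3.

gcd(702, 303) = 3; s = -41, t = 95 (check: 702·(-41) + 303·95 = 3).


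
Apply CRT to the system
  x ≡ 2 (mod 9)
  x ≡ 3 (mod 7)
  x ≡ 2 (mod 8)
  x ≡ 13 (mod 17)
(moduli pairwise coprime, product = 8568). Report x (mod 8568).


Product of moduli M = 9 · 7 · 8 · 17 = 8568.
Merge one congruence at a time:
  Start: x ≡ 2 (mod 9).
  Combine with x ≡ 3 (mod 7); new modulus lcm = 63.
    Write x = 2 + 9·t and substitute into x ≡ 3 (mod 7): 9·t ≡ 3 − 2 = 1 (mod 7).
    Reduce coefficients mod 7: 2·t ≡ 1 (mod 7).
    The inverse of 2 mod 7 is 4 (since 2·4 = 8 = 1·7 + 1), so t ≡ 4·1 = 4 ≡ 4 (mod 7).
    Then x = 2 + 9·4 = 38, valid modulo lcm(9, 7) = 63: x ≡ 38 (mod 63).
  Combine with x ≡ 2 (mod 8); new modulus lcm = 504.
    Write x = 38 + 63·t and substitute into x ≡ 2 (mod 8): 63·t ≡ 2 − 38 = -36 (mod 8).
    Reduce coefficients mod 8: 7·t ≡ 4 (mod 8).
    The inverse of 7 mod 8 is 7 (since 7·7 = 49 = 6·8 + 1), so t ≡ 7·4 = 28 ≡ 4 (mod 8).
    Then x = 38 + 63·4 = 290, valid modulo lcm(63, 8) = 504: x ≡ 290 (mod 504).
  Combine with x ≡ 13 (mod 17); new modulus lcm = 8568.
    Write x = 290 + 504·t and substitute into x ≡ 13 (mod 17): 504·t ≡ 13 − 290 = -277 (mod 17).
    Reduce coefficients mod 17: 11·t ≡ 12 (mod 17).
    The inverse of 11 mod 17 is 14 (since 11·14 = 154 = 9·17 + 1), so t ≡ 14·12 = 168 ≡ 15 (mod 17).
    Then x = 290 + 504·15 = 7850, valid modulo lcm(504, 17) = 8568: x ≡ 7850 (mod 8568).
Verify against each original: 7850 mod 9 = 2, 7850 mod 7 = 3, 7850 mod 8 = 2, 7850 mod 17 = 13.

x ≡ 7850 (mod 8568).


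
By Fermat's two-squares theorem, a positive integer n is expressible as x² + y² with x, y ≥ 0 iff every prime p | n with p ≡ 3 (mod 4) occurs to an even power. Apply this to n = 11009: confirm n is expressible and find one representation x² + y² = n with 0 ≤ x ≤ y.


Step 1: Factor n = 11009 = 101 · 109.
Step 2: Check the mod-4 condition on each prime factor: 101 ≡ 1 (mod 4), exponent 1; 109 ≡ 1 (mod 4), exponent 1.
All primes ≡ 3 (mod 4) appear to even exponent (or don't appear), so by the two-squares theorem n IS expressible as a sum of two squares.
Step 3: Build a representation. Here n = 101 · 109 is a product of primes ≡ 1 (mod 4). Each prime p ≡ 1 (mod 4) is itself a sum of two squares; find a² by testing p − a² for a perfect square:
  101: 101 − 1² = 100 = 10² ⇒ 101 = 1² + 10².
  109: 109 − 1² = 108, 109 − 2² = 105, 109 − 3² = 100 = 10² ⇒ 109 = 3² + 10².
  Combine using the Brahmagupta–Fibonacci identity (a² + b²)(c² + d²) = (ac − bd)² + (ad + bc)² = (ac + bd)² + (ad − bc)²:
  101 · 109 = 11009: from (1² + 10²)(3² + 10²), take (1·3 − 10·10, 1·10 + 10·3) = (3 − 100, 10 + 30) = (-97, 40); dropping signs (only squares matter) gives (97, 40); check 97² + 40² = 9409 + 1600 = 11009 ✓.
Step 4: Order so x ≤ y and verify: 40² + 97² = 1600 + 9409 = 11009 = n. ✓

n = 11009 = 40² + 97² (one valid representation with x ≤ y).


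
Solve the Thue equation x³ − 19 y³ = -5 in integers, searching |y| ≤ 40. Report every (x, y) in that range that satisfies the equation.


The equation is x³ - 19y³ = -5. For fixed y, x³ = 19·y³ − 5, so a solution requires the RHS to be a perfect cube.
Strategy: iterate y from -40 to 40, compute RHS = 19·y³ − 5, and check whether it is a (positive or negative) perfect cube.
Check small values of y:
  y = 0: RHS = -5 is not a perfect cube.
  y = 1: RHS = 14 is not a perfect cube.
  y = -1: RHS = -24 is not a perfect cube.
  y = 2: RHS = 147 is not a perfect cube.
  y = -2: RHS = -157 is not a perfect cube.
  y = 3: RHS = 508 is not a perfect cube.
  y = -3: RHS = -518 is not a perfect cube.
Continuing the search up to |y| = 40 finds no solutions either.
No (x, y) in the scanned range satisfies the equation.

No integer solutions with |y| ≤ 40.


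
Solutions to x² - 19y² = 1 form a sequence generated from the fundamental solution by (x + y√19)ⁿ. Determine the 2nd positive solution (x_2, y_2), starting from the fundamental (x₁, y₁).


Step 1: Find the fundamental solution (x₁, y₁) of x² - 19y² = 1.
  Expand √19 as a continued fraction. a₀ = ⌊√19⌋ = 4; iterate m_{k+1} = d_k·a_k − m_k, d_{k+1} = (19 − m_{k+1}²)/d_k, a_{k+1} = ⌊(a₀ + m_{k+1})/d_{k+1}⌋ (starting m₀ = 0, d₀ = 1), with convergents p_k = a_k·p_{k-1} + p_{k-2}, q_k = a_k·q_{k-1} + q_{k-2} (p₋₁ = 1, q₋₁ = 0):
  k = 0: a₀ = 4; p₀/q₀ = 4/1; p₀² − 19·q₀² = 16 − 19 = -3.
  k = 1: m = 4, d = 3, a = ⌊(4 + 4)/3⌋ = 2; p/q = (2·4 + 1)/(2·1 + 0) = 9/2; p² − 19·q² = 81 − 76 = 5.
  k = 2: m = 2, d = 5, a = ⌊(4 + 2)/5⌋ = 1; p/q = (1·9 + 4)/(1·2 + 1) = 13/3; p² − 19·q² = 169 − 171 = -2.
  k = 3: m = 3, d = 2, a = ⌊(4 + 3)/2⌋ = 3; p/q = (3·13 + 9)/(3·3 + 2) = 48/11; p² − 19·q² = 2304 − 2299 = 5.
  k = 4: m = 3, d = 5, a = ⌊(4 + 3)/5⌋ = 1; p/q = (1·48 + 13)/(1·11 + 3) = 61/14; p² − 19·q² = 3721 − 3724 = -3.
  k = 5: m = 2, d = 3, a = ⌊(4 + 2)/3⌋ = 2; p/q = (2·61 + 48)/(2·14 + 11) = 170/39; p² − 19·q² = 28900 − 28899 = 1.
  The first convergent with p² − 19·q² = 1 gives the fundamental solution (x₁, y₁) = (170, 39).
Step 2: Apply the recurrence (x_{n+1}, y_{n+1}) = (x₁x_n + 19y₁y_n, x₁y_n + y₁x_n) repeatedly.
  From (x_1, y_1) = (170, 39): x_2 = 170·170 + 19·39·39 = 57799; y_2 = 170·39 + 39·170 = 13260.
Step 3: Verify x_2² - 19·y_2² = 3340724401 - 3340724400 = 1 (should be 1). ✓

(x_1, y_1) = (170, 39); (x_2, y_2) = (57799, 13260).
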